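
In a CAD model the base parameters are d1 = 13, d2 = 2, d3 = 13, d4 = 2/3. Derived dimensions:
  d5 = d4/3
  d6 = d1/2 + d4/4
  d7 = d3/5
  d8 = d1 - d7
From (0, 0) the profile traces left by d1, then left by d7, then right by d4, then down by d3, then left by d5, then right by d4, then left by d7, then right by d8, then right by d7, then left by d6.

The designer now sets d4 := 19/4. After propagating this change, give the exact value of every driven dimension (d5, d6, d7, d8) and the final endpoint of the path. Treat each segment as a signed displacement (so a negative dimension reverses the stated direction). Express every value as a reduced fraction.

d5 = 19/12
d6 = 123/16
d7 = 13/5
d8 = 52/5
endpoint = (-1193/240, -13)

Apply edit: d4 := 19/4
  d5 = d4/3 = 19/12
  d6 = d1/2 + d4/4 = 123/16
  d7 = d3/5 = 13/5
  d8 = d1 - d7 = 52/5
Walk from origin (0, 0):
  seg 1: left by d1 = 13 → (-13, 0)
  seg 2: left by d7 = 13/5 → (-78/5, 0)
  seg 3: right by d4 = 19/4 → (-217/20, 0)
  seg 4: down by d3 = 13 → (-217/20, -13)
  seg 5: left by d5 = 19/12 → (-373/30, -13)
  seg 6: right by d4 = 19/4 → (-461/60, -13)
  seg 7: left by d7 = 13/5 → (-617/60, -13)
  seg 8: right by d8 = 52/5 → (7/60, -13)
  seg 9: right by d7 = 13/5 → (163/60, -13)
  seg 10: left by d6 = 123/16 → (-1193/240, -13)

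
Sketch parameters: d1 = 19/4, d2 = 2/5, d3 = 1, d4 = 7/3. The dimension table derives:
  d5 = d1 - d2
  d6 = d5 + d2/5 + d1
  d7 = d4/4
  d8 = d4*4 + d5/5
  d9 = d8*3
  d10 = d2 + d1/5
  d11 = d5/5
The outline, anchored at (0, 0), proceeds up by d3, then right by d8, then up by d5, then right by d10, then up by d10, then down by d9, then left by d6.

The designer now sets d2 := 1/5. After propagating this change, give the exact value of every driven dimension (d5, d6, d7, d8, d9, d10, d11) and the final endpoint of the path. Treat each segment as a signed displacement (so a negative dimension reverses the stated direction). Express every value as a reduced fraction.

Apply edit: d2 := 1/5
  d5 = d1 - d2 = 91/20
  d6 = d5 + d2/5 + d1 = 467/50
  d7 = d4/4 = 7/12
  d8 = d4*4 + d5/5 = 3073/300
  d9 = d8*3 = 3073/100
  d10 = d2 + d1/5 = 23/20
  d11 = d5/5 = 91/100
Walk from origin (0, 0):
  seg 1: up by d3 = 1 → (0, 1)
  seg 2: right by d8 = 3073/300 → (3073/300, 1)
  seg 3: up by d5 = 91/20 → (3073/300, 111/20)
  seg 4: right by d10 = 23/20 → (1709/150, 111/20)
  seg 5: up by d10 = 23/20 → (1709/150, 67/10)
  seg 6: down by d9 = 3073/100 → (1709/150, -2403/100)
  seg 7: left by d6 = 467/50 → (154/75, -2403/100)

d5 = 91/20
d6 = 467/50
d7 = 7/12
d8 = 3073/300
d9 = 3073/100
d10 = 23/20
d11 = 91/100
endpoint = (154/75, -2403/100)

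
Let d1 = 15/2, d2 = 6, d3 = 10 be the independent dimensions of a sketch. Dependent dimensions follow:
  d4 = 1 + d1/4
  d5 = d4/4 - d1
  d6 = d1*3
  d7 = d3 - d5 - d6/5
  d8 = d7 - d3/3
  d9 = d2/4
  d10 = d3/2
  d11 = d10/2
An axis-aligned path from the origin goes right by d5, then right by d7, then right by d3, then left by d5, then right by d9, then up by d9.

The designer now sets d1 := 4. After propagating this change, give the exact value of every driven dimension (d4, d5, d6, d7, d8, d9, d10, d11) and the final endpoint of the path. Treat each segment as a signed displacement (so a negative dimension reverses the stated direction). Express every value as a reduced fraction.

d4 = 2
d5 = -7/2
d6 = 12
d7 = 111/10
d8 = 233/30
d9 = 3/2
d10 = 5
d11 = 5/2
endpoint = (113/5, 3/2)

Apply edit: d1 := 4
  d4 = 1 + d1/4 = 2
  d5 = d4/4 - d1 = -7/2
  d6 = d1*3 = 12
  d7 = d3 - d5 - d6/5 = 111/10
  d8 = d7 - d3/3 = 233/30
  d9 = d2/4 = 3/2
  d10 = d3/2 = 5
  d11 = d10/2 = 5/2
Walk from origin (0, 0):
  seg 1: right by d5 = -7/2 → (-7/2, 0)
  seg 2: right by d7 = 111/10 → (38/5, 0)
  seg 3: right by d3 = 10 → (88/5, 0)
  seg 4: left by d5 = -7/2 → (211/10, 0)
  seg 5: right by d9 = 3/2 → (113/5, 0)
  seg 6: up by d9 = 3/2 → (113/5, 3/2)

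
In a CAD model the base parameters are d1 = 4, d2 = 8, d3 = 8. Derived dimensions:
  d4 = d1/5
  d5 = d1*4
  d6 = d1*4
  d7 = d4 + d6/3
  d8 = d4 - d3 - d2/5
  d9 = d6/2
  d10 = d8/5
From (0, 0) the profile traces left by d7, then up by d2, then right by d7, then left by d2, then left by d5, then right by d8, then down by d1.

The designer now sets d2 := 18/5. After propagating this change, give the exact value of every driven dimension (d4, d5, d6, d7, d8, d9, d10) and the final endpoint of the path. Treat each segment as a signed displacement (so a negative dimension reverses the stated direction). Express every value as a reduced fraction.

d4 = 4/5
d5 = 16
d6 = 16
d7 = 92/15
d8 = -198/25
d9 = 8
d10 = -198/125
endpoint = (-688/25, -2/5)

Apply edit: d2 := 18/5
  d4 = d1/5 = 4/5
  d5 = d1*4 = 16
  d6 = d1*4 = 16
  d7 = d4 + d6/3 = 92/15
  d8 = d4 - d3 - d2/5 = -198/25
  d9 = d6/2 = 8
  d10 = d8/5 = -198/125
Walk from origin (0, 0):
  seg 1: left by d7 = 92/15 → (-92/15, 0)
  seg 2: up by d2 = 18/5 → (-92/15, 18/5)
  seg 3: right by d7 = 92/15 → (0, 18/5)
  seg 4: left by d2 = 18/5 → (-18/5, 18/5)
  seg 5: left by d5 = 16 → (-98/5, 18/5)
  seg 6: right by d8 = -198/25 → (-688/25, 18/5)
  seg 7: down by d1 = 4 → (-688/25, -2/5)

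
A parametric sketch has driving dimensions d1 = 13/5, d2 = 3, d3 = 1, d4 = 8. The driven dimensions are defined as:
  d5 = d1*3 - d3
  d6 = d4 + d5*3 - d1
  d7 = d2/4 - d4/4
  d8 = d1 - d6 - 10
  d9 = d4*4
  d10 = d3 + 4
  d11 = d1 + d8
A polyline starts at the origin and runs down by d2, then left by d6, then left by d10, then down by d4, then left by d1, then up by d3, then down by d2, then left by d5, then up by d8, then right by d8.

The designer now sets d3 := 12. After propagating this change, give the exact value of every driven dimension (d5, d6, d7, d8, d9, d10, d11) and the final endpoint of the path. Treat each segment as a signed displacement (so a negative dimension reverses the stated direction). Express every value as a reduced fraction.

Apply edit: d3 := 12
  d5 = d1*3 - d3 = -21/5
  d6 = d4 + d5*3 - d1 = -36/5
  d7 = d2/4 - d4/4 = -5/4
  d8 = d1 - d6 - 10 = -1/5
  d9 = d4*4 = 32
  d10 = d3 + 4 = 16
  d11 = d1 + d8 = 12/5
Walk from origin (0, 0):
  seg 1: down by d2 = 3 → (0, -3)
  seg 2: left by d6 = -36/5 → (36/5, -3)
  seg 3: left by d10 = 16 → (-44/5, -3)
  seg 4: down by d4 = 8 → (-44/5, -11)
  seg 5: left by d1 = 13/5 → (-57/5, -11)
  seg 6: up by d3 = 12 → (-57/5, 1)
  seg 7: down by d2 = 3 → (-57/5, -2)
  seg 8: left by d5 = -21/5 → (-36/5, -2)
  seg 9: up by d8 = -1/5 → (-36/5, -11/5)
  seg 10: right by d8 = -1/5 → (-37/5, -11/5)

d5 = -21/5
d6 = -36/5
d7 = -5/4
d8 = -1/5
d9 = 32
d10 = 16
d11 = 12/5
endpoint = (-37/5, -11/5)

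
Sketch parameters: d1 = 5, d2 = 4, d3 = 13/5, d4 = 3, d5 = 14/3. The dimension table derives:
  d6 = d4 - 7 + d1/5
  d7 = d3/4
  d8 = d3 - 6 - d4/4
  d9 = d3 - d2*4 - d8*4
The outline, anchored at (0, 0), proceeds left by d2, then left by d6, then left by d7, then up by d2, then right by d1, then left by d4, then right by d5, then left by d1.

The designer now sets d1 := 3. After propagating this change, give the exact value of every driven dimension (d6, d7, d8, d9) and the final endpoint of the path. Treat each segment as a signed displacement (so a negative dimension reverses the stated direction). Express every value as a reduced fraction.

d6 = -17/5
d7 = 13/20
d8 = -83/20
d9 = 16/5
endpoint = (5/12, 4)

Apply edit: d1 := 3
  d6 = d4 - 7 + d1/5 = -17/5
  d7 = d3/4 = 13/20
  d8 = d3 - 6 - d4/4 = -83/20
  d9 = d3 - d2*4 - d8*4 = 16/5
Walk from origin (0, 0):
  seg 1: left by d2 = 4 → (-4, 0)
  seg 2: left by d6 = -17/5 → (-3/5, 0)
  seg 3: left by d7 = 13/20 → (-5/4, 0)
  seg 4: up by d2 = 4 → (-5/4, 4)
  seg 5: right by d1 = 3 → (7/4, 4)
  seg 6: left by d4 = 3 → (-5/4, 4)
  seg 7: right by d5 = 14/3 → (41/12, 4)
  seg 8: left by d1 = 3 → (5/12, 4)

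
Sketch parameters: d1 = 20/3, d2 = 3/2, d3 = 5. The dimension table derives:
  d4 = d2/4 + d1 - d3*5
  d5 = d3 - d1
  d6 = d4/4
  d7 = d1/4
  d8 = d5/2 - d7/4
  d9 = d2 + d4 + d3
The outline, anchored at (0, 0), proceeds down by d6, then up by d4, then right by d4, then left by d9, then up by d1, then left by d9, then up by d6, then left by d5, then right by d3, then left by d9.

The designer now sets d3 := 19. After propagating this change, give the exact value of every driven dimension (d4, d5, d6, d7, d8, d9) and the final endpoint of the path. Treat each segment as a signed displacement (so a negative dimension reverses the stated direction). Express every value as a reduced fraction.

Apply edit: d3 := 19
  d4 = d2/4 + d1 - d3*5 = -2111/24
  d5 = d3 - d1 = 37/3
  d6 = d4/4 = -2111/96
  d7 = d1/4 = 5/3
  d8 = d5/2 - d7/4 = 23/4
  d9 = d2 + d4 + d3 = -1619/24
Walk from origin (0, 0):
  seg 1: down by d6 = -2111/96 → (0, 2111/96)
  seg 2: up by d4 = -2111/24 → (0, -2111/32)
  seg 3: right by d4 = -2111/24 → (-2111/24, -2111/32)
  seg 4: left by d9 = -1619/24 → (-41/2, -2111/32)
  seg 5: up by d1 = 20/3 → (-41/2, -5693/96)
  seg 6: left by d9 = -1619/24 → (1127/24, -5693/96)
  seg 7: up by d6 = -2111/96 → (1127/24, -1951/24)
  seg 8: left by d5 = 37/3 → (277/8, -1951/24)
  seg 9: right by d3 = 19 → (429/8, -1951/24)
  seg 10: left by d9 = -1619/24 → (1453/12, -1951/24)

d4 = -2111/24
d5 = 37/3
d6 = -2111/96
d7 = 5/3
d8 = 23/4
d9 = -1619/24
endpoint = (1453/12, -1951/24)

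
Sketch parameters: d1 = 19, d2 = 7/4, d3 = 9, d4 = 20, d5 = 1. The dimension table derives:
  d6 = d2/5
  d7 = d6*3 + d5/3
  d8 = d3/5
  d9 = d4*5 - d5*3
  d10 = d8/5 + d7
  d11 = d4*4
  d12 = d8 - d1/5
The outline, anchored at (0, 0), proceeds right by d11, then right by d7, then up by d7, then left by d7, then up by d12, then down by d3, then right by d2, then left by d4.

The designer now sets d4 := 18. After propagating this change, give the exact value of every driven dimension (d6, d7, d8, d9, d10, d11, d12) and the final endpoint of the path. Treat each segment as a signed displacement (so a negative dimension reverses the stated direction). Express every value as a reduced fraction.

Apply edit: d4 := 18
  d6 = d2/5 = 7/20
  d7 = d6*3 + d5/3 = 83/60
  d8 = d3/5 = 9/5
  d9 = d4*5 - d5*3 = 87
  d10 = d8/5 + d7 = 523/300
  d11 = d4*4 = 72
  d12 = d8 - d1/5 = -2
Walk from origin (0, 0):
  seg 1: right by d11 = 72 → (72, 0)
  seg 2: right by d7 = 83/60 → (4403/60, 0)
  seg 3: up by d7 = 83/60 → (4403/60, 83/60)
  seg 4: left by d7 = 83/60 → (72, 83/60)
  seg 5: up by d12 = -2 → (72, -37/60)
  seg 6: down by d3 = 9 → (72, -577/60)
  seg 7: right by d2 = 7/4 → (295/4, -577/60)
  seg 8: left by d4 = 18 → (223/4, -577/60)

d6 = 7/20
d7 = 83/60
d8 = 9/5
d9 = 87
d10 = 523/300
d11 = 72
d12 = -2
endpoint = (223/4, -577/60)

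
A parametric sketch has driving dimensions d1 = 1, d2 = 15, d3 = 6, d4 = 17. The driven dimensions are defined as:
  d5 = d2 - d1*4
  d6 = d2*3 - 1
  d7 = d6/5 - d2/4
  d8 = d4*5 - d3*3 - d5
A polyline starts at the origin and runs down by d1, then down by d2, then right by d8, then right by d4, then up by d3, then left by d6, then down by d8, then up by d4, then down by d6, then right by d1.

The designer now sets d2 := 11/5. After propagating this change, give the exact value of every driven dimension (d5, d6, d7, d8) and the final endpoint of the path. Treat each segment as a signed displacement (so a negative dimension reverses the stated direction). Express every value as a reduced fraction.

Apply edit: d2 := 11/5
  d5 = d2 - d1*4 = -9/5
  d6 = d2*3 - 1 = 28/5
  d7 = d6/5 - d2/4 = 57/100
  d8 = d4*5 - d3*3 - d5 = 344/5
Walk from origin (0, 0):
  seg 1: down by d1 = 1 → (0, -1)
  seg 2: down by d2 = 11/5 → (0, -16/5)
  seg 3: right by d8 = 344/5 → (344/5, -16/5)
  seg 4: right by d4 = 17 → (429/5, -16/5)
  seg 5: up by d3 = 6 → (429/5, 14/5)
  seg 6: left by d6 = 28/5 → (401/5, 14/5)
  seg 7: down by d8 = 344/5 → (401/5, -66)
  seg 8: up by d4 = 17 → (401/5, -49)
  seg 9: down by d6 = 28/5 → (401/5, -273/5)
  seg 10: right by d1 = 1 → (406/5, -273/5)

d5 = -9/5
d6 = 28/5
d7 = 57/100
d8 = 344/5
endpoint = (406/5, -273/5)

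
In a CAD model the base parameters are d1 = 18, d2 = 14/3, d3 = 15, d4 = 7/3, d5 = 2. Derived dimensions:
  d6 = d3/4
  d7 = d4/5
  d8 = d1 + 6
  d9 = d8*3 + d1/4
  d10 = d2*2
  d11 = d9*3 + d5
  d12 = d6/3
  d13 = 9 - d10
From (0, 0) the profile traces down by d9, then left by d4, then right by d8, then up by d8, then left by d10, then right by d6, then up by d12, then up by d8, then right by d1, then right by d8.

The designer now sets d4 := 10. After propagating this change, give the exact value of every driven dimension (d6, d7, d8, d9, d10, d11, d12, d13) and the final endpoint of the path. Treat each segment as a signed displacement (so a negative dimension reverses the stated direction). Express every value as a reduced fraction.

d6 = 15/4
d7 = 2
d8 = 24
d9 = 153/2
d10 = 28/3
d11 = 463/2
d12 = 5/4
d13 = -1/3
endpoint = (605/12, -109/4)

Apply edit: d4 := 10
  d6 = d3/4 = 15/4
  d7 = d4/5 = 2
  d8 = d1 + 6 = 24
  d9 = d8*3 + d1/4 = 153/2
  d10 = d2*2 = 28/3
  d11 = d9*3 + d5 = 463/2
  d12 = d6/3 = 5/4
  d13 = 9 - d10 = -1/3
Walk from origin (0, 0):
  seg 1: down by d9 = 153/2 → (0, -153/2)
  seg 2: left by d4 = 10 → (-10, -153/2)
  seg 3: right by d8 = 24 → (14, -153/2)
  seg 4: up by d8 = 24 → (14, -105/2)
  seg 5: left by d10 = 28/3 → (14/3, -105/2)
  seg 6: right by d6 = 15/4 → (101/12, -105/2)
  seg 7: up by d12 = 5/4 → (101/12, -205/4)
  seg 8: up by d8 = 24 → (101/12, -109/4)
  seg 9: right by d1 = 18 → (317/12, -109/4)
  seg 10: right by d8 = 24 → (605/12, -109/4)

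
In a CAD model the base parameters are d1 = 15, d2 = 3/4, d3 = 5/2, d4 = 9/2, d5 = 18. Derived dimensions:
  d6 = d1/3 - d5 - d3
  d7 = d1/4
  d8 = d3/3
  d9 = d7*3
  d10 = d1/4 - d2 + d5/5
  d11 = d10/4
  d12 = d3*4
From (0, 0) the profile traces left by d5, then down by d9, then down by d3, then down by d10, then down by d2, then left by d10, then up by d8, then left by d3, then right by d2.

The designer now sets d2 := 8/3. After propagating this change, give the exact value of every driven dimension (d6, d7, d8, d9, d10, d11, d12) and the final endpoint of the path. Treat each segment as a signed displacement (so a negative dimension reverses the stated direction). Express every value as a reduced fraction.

Apply edit: d2 := 8/3
  d6 = d1/3 - d5 - d3 = -31/2
  d7 = d1/4 = 15/4
  d8 = d3/3 = 5/6
  d9 = d7*3 = 45/4
  d10 = d1/4 - d2 + d5/5 = 281/60
  d11 = d10/4 = 281/240
  d12 = d3*4 = 10
Walk from origin (0, 0):
  seg 1: left by d5 = 18 → (-18, 0)
  seg 2: down by d9 = 45/4 → (-18, -45/4)
  seg 3: down by d3 = 5/2 → (-18, -55/4)
  seg 4: down by d10 = 281/60 → (-18, -553/30)
  seg 5: down by d2 = 8/3 → (-18, -211/10)
  seg 6: left by d10 = 281/60 → (-1361/60, -211/10)
  seg 7: up by d8 = 5/6 → (-1361/60, -304/15)
  seg 8: left by d3 = 5/2 → (-1511/60, -304/15)
  seg 9: right by d2 = 8/3 → (-1351/60, -304/15)

d6 = -31/2
d7 = 15/4
d8 = 5/6
d9 = 45/4
d10 = 281/60
d11 = 281/240
d12 = 10
endpoint = (-1351/60, -304/15)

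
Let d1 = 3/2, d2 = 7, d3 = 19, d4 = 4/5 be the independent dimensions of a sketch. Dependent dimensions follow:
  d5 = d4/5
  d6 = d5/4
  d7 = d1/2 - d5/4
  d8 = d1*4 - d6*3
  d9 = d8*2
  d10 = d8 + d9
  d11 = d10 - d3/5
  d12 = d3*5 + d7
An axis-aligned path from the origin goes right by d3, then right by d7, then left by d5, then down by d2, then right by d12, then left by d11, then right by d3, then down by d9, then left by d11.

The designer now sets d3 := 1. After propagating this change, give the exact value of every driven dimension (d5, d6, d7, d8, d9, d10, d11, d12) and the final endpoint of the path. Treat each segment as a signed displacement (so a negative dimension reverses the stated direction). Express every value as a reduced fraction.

d5 = 4/25
d6 = 1/25
d7 = 71/100
d8 = 147/25
d9 = 294/25
d10 = 441/25
d11 = 436/25
d12 = 571/100
endpoint = (-1331/50, -469/25)

Apply edit: d3 := 1
  d5 = d4/5 = 4/25
  d6 = d5/4 = 1/25
  d7 = d1/2 - d5/4 = 71/100
  d8 = d1*4 - d6*3 = 147/25
  d9 = d8*2 = 294/25
  d10 = d8 + d9 = 441/25
  d11 = d10 - d3/5 = 436/25
  d12 = d3*5 + d7 = 571/100
Walk from origin (0, 0):
  seg 1: right by d3 = 1 → (1, 0)
  seg 2: right by d7 = 71/100 → (171/100, 0)
  seg 3: left by d5 = 4/25 → (31/20, 0)
  seg 4: down by d2 = 7 → (31/20, -7)
  seg 5: right by d12 = 571/100 → (363/50, -7)
  seg 6: left by d11 = 436/25 → (-509/50, -7)
  seg 7: right by d3 = 1 → (-459/50, -7)
  seg 8: down by d9 = 294/25 → (-459/50, -469/25)
  seg 9: left by d11 = 436/25 → (-1331/50, -469/25)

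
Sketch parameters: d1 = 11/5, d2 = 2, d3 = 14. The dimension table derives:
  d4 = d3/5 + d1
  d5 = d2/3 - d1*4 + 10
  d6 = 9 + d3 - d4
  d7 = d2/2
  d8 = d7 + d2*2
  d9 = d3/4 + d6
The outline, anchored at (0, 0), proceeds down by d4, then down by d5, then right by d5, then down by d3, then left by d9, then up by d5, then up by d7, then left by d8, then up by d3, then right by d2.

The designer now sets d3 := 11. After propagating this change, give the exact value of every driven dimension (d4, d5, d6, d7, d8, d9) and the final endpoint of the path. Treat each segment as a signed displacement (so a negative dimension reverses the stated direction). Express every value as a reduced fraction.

d4 = 22/5
d5 = 28/15
d6 = 78/5
d7 = 1
d8 = 5
d9 = 367/20
endpoint = (-1169/60, -17/5)

Apply edit: d3 := 11
  d4 = d3/5 + d1 = 22/5
  d5 = d2/3 - d1*4 + 10 = 28/15
  d6 = 9 + d3 - d4 = 78/5
  d7 = d2/2 = 1
  d8 = d7 + d2*2 = 5
  d9 = d3/4 + d6 = 367/20
Walk from origin (0, 0):
  seg 1: down by d4 = 22/5 → (0, -22/5)
  seg 2: down by d5 = 28/15 → (0, -94/15)
  seg 3: right by d5 = 28/15 → (28/15, -94/15)
  seg 4: down by d3 = 11 → (28/15, -259/15)
  seg 5: left by d9 = 367/20 → (-989/60, -259/15)
  seg 6: up by d5 = 28/15 → (-989/60, -77/5)
  seg 7: up by d7 = 1 → (-989/60, -72/5)
  seg 8: left by d8 = 5 → (-1289/60, -72/5)
  seg 9: up by d3 = 11 → (-1289/60, -17/5)
  seg 10: right by d2 = 2 → (-1169/60, -17/5)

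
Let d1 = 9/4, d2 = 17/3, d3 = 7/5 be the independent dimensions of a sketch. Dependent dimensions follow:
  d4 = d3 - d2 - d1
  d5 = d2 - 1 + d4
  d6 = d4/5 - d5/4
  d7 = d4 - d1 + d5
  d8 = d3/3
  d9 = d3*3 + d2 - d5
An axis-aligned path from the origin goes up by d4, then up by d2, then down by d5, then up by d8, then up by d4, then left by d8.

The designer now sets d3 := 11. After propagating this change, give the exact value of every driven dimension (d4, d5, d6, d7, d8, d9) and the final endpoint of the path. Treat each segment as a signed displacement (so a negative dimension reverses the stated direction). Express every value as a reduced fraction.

d4 = 37/12
d5 = 31/4
d6 = -317/240
d7 = 103/12
d8 = 11/3
d9 = 371/12
endpoint = (-11/3, 31/4)

Apply edit: d3 := 11
  d4 = d3 - d2 - d1 = 37/12
  d5 = d2 - 1 + d4 = 31/4
  d6 = d4/5 - d5/4 = -317/240
  d7 = d4 - d1 + d5 = 103/12
  d8 = d3/3 = 11/3
  d9 = d3*3 + d2 - d5 = 371/12
Walk from origin (0, 0):
  seg 1: up by d4 = 37/12 → (0, 37/12)
  seg 2: up by d2 = 17/3 → (0, 35/4)
  seg 3: down by d5 = 31/4 → (0, 1)
  seg 4: up by d8 = 11/3 → (0, 14/3)
  seg 5: up by d4 = 37/12 → (0, 31/4)
  seg 6: left by d8 = 11/3 → (-11/3, 31/4)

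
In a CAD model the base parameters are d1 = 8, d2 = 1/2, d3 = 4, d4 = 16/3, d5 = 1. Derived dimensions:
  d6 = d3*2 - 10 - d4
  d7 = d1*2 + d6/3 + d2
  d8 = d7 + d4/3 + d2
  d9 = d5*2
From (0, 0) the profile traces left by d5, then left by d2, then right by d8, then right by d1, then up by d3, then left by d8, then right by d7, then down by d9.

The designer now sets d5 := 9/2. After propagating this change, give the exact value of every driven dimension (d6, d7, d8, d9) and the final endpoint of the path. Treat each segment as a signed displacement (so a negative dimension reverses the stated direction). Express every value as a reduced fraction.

d6 = -22/3
d7 = 253/18
d8 = 49/3
d9 = 9
endpoint = (307/18, -5)

Apply edit: d5 := 9/2
  d6 = d3*2 - 10 - d4 = -22/3
  d7 = d1*2 + d6/3 + d2 = 253/18
  d8 = d7 + d4/3 + d2 = 49/3
  d9 = d5*2 = 9
Walk from origin (0, 0):
  seg 1: left by d5 = 9/2 → (-9/2, 0)
  seg 2: left by d2 = 1/2 → (-5, 0)
  seg 3: right by d8 = 49/3 → (34/3, 0)
  seg 4: right by d1 = 8 → (58/3, 0)
  seg 5: up by d3 = 4 → (58/3, 4)
  seg 6: left by d8 = 49/3 → (3, 4)
  seg 7: right by d7 = 253/18 → (307/18, 4)
  seg 8: down by d9 = 9 → (307/18, -5)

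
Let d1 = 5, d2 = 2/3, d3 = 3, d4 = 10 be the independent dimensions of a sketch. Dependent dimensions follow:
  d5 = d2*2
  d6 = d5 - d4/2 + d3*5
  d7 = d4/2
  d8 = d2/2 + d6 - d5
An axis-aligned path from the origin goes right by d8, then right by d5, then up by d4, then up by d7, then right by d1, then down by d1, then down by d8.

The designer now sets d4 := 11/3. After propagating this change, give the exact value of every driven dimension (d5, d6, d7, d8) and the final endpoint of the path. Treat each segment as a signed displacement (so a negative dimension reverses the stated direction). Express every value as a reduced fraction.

Apply edit: d4 := 11/3
  d5 = d2*2 = 4/3
  d6 = d5 - d4/2 + d3*5 = 29/2
  d7 = d4/2 = 11/6
  d8 = d2/2 + d6 - d5 = 27/2
Walk from origin (0, 0):
  seg 1: right by d8 = 27/2 → (27/2, 0)
  seg 2: right by d5 = 4/3 → (89/6, 0)
  seg 3: up by d4 = 11/3 → (89/6, 11/3)
  seg 4: up by d7 = 11/6 → (89/6, 11/2)
  seg 5: right by d1 = 5 → (119/6, 11/2)
  seg 6: down by d1 = 5 → (119/6, 1/2)
  seg 7: down by d8 = 27/2 → (119/6, -13)

d5 = 4/3
d6 = 29/2
d7 = 11/6
d8 = 27/2
endpoint = (119/6, -13)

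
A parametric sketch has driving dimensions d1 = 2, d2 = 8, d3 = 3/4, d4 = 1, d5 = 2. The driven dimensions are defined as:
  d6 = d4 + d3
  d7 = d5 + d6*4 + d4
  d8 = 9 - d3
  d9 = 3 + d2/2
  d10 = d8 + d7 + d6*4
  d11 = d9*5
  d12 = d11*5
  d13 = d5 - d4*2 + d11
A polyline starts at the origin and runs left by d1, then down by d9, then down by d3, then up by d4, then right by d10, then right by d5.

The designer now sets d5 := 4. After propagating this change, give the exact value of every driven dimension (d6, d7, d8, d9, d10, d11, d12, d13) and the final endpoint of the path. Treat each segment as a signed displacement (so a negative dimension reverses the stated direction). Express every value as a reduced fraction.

d6 = 7/4
d7 = 12
d8 = 33/4
d9 = 7
d10 = 109/4
d11 = 35
d12 = 175
d13 = 37
endpoint = (117/4, -27/4)

Apply edit: d5 := 4
  d6 = d4 + d3 = 7/4
  d7 = d5 + d6*4 + d4 = 12
  d8 = 9 - d3 = 33/4
  d9 = 3 + d2/2 = 7
  d10 = d8 + d7 + d6*4 = 109/4
  d11 = d9*5 = 35
  d12 = d11*5 = 175
  d13 = d5 - d4*2 + d11 = 37
Walk from origin (0, 0):
  seg 1: left by d1 = 2 → (-2, 0)
  seg 2: down by d9 = 7 → (-2, -7)
  seg 3: down by d3 = 3/4 → (-2, -31/4)
  seg 4: up by d4 = 1 → (-2, -27/4)
  seg 5: right by d10 = 109/4 → (101/4, -27/4)
  seg 6: right by d5 = 4 → (117/4, -27/4)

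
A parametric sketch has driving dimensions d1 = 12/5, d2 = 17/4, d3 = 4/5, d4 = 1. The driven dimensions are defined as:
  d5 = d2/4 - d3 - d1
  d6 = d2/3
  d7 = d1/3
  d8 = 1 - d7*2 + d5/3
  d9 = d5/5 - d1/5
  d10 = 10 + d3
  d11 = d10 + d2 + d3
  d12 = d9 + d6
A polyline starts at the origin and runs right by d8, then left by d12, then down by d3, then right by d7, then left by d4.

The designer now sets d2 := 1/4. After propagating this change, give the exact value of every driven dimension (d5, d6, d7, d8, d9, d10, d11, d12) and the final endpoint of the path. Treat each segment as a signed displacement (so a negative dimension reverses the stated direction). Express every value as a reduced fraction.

d5 = -251/80
d6 = 1/12
d7 = 4/5
d8 = -79/48
d9 = -443/400
d10 = 54/5
d11 = 237/20
d12 = -1229/1200
endpoint = (-493/600, -4/5)

Apply edit: d2 := 1/4
  d5 = d2/4 - d3 - d1 = -251/80
  d6 = d2/3 = 1/12
  d7 = d1/3 = 4/5
  d8 = 1 - d7*2 + d5/3 = -79/48
  d9 = d5/5 - d1/5 = -443/400
  d10 = 10 + d3 = 54/5
  d11 = d10 + d2 + d3 = 237/20
  d12 = d9 + d6 = -1229/1200
Walk from origin (0, 0):
  seg 1: right by d8 = -79/48 → (-79/48, 0)
  seg 2: left by d12 = -1229/1200 → (-373/600, 0)
  seg 3: down by d3 = 4/5 → (-373/600, -4/5)
  seg 4: right by d7 = 4/5 → (107/600, -4/5)
  seg 5: left by d4 = 1 → (-493/600, -4/5)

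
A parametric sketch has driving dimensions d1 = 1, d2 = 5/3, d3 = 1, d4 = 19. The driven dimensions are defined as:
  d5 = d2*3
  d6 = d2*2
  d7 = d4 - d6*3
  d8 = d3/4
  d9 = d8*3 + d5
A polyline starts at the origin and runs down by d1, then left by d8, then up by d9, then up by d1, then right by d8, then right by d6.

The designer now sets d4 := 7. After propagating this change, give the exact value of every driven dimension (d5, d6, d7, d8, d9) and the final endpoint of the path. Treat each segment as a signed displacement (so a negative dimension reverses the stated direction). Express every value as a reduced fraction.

Apply edit: d4 := 7
  d5 = d2*3 = 5
  d6 = d2*2 = 10/3
  d7 = d4 - d6*3 = -3
  d8 = d3/4 = 1/4
  d9 = d8*3 + d5 = 23/4
Walk from origin (0, 0):
  seg 1: down by d1 = 1 → (0, -1)
  seg 2: left by d8 = 1/4 → (-1/4, -1)
  seg 3: up by d9 = 23/4 → (-1/4, 19/4)
  seg 4: up by d1 = 1 → (-1/4, 23/4)
  seg 5: right by d8 = 1/4 → (0, 23/4)
  seg 6: right by d6 = 10/3 → (10/3, 23/4)

d5 = 5
d6 = 10/3
d7 = -3
d8 = 1/4
d9 = 23/4
endpoint = (10/3, 23/4)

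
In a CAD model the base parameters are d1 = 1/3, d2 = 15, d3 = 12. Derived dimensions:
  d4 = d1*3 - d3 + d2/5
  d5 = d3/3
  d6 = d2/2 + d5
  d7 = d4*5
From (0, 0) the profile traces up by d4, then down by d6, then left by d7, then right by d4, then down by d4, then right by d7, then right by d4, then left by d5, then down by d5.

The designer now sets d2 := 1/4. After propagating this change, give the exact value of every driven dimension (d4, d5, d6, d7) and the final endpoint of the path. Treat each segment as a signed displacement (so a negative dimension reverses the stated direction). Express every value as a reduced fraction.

d4 = -219/20
d5 = 4
d6 = 33/8
d7 = -219/4
endpoint = (-259/10, -65/8)

Apply edit: d2 := 1/4
  d4 = d1*3 - d3 + d2/5 = -219/20
  d5 = d3/3 = 4
  d6 = d2/2 + d5 = 33/8
  d7 = d4*5 = -219/4
Walk from origin (0, 0):
  seg 1: up by d4 = -219/20 → (0, -219/20)
  seg 2: down by d6 = 33/8 → (0, -603/40)
  seg 3: left by d7 = -219/4 → (219/4, -603/40)
  seg 4: right by d4 = -219/20 → (219/5, -603/40)
  seg 5: down by d4 = -219/20 → (219/5, -33/8)
  seg 6: right by d7 = -219/4 → (-219/20, -33/8)
  seg 7: right by d4 = -219/20 → (-219/10, -33/8)
  seg 8: left by d5 = 4 → (-259/10, -33/8)
  seg 9: down by d5 = 4 → (-259/10, -65/8)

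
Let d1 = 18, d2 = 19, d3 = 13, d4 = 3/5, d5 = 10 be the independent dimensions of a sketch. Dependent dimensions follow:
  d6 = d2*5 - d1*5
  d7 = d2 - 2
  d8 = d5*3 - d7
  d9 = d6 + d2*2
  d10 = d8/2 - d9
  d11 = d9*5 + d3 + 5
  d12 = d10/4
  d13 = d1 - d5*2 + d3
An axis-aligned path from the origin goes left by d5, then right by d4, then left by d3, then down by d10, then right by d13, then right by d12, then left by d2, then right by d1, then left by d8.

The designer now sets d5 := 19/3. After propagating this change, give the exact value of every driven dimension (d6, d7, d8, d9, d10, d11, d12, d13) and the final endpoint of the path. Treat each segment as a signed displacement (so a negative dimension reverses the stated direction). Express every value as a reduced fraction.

Apply edit: d5 := 19/3
  d6 = d2*5 - d1*5 = 5
  d7 = d2 - 2 = 17
  d8 = d5*3 - d7 = 2
  d9 = d6 + d2*2 = 43
  d10 = d8/2 - d9 = -42
  d11 = d9*5 + d3 + 5 = 233
  d12 = d10/4 = -21/2
  d13 = d1 - d5*2 + d3 = 55/3
Walk from origin (0, 0):
  seg 1: left by d5 = 19/3 → (-19/3, 0)
  seg 2: right by d4 = 3/5 → (-86/15, 0)
  seg 3: left by d3 = 13 → (-281/15, 0)
  seg 4: down by d10 = -42 → (-281/15, 42)
  seg 5: right by d13 = 55/3 → (-2/5, 42)
  seg 6: right by d12 = -21/2 → (-109/10, 42)
  seg 7: left by d2 = 19 → (-299/10, 42)
  seg 8: right by d1 = 18 → (-119/10, 42)
  seg 9: left by d8 = 2 → (-139/10, 42)

d6 = 5
d7 = 17
d8 = 2
d9 = 43
d10 = -42
d11 = 233
d12 = -21/2
d13 = 55/3
endpoint = (-139/10, 42)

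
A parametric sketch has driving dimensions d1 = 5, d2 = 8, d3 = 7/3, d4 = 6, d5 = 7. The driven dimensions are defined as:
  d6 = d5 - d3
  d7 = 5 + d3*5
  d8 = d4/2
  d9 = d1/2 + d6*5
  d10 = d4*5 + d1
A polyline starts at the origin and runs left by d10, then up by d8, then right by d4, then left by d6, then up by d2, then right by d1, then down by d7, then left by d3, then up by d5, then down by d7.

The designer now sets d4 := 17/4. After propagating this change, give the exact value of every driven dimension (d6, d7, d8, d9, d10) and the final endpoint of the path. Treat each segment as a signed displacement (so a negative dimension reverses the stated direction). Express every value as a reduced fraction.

d6 = 14/3
d7 = 50/3
d8 = 17/8
d9 = 155/6
d10 = 105/4
endpoint = (-24, -389/24)

Apply edit: d4 := 17/4
  d6 = d5 - d3 = 14/3
  d7 = 5 + d3*5 = 50/3
  d8 = d4/2 = 17/8
  d9 = d1/2 + d6*5 = 155/6
  d10 = d4*5 + d1 = 105/4
Walk from origin (0, 0):
  seg 1: left by d10 = 105/4 → (-105/4, 0)
  seg 2: up by d8 = 17/8 → (-105/4, 17/8)
  seg 3: right by d4 = 17/4 → (-22, 17/8)
  seg 4: left by d6 = 14/3 → (-80/3, 17/8)
  seg 5: up by d2 = 8 → (-80/3, 81/8)
  seg 6: right by d1 = 5 → (-65/3, 81/8)
  seg 7: down by d7 = 50/3 → (-65/3, -157/24)
  seg 8: left by d3 = 7/3 → (-24, -157/24)
  seg 9: up by d5 = 7 → (-24, 11/24)
  seg 10: down by d7 = 50/3 → (-24, -389/24)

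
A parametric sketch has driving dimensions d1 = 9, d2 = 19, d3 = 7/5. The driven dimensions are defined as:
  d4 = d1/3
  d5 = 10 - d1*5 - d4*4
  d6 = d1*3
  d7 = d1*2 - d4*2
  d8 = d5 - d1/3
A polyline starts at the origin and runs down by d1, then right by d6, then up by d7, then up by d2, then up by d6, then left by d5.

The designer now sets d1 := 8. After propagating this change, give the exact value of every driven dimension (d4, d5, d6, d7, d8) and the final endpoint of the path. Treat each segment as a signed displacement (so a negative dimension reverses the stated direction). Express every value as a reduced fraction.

d4 = 8/3
d5 = -122/3
d6 = 24
d7 = 32/3
d8 = -130/3
endpoint = (194/3, 137/3)

Apply edit: d1 := 8
  d4 = d1/3 = 8/3
  d5 = 10 - d1*5 - d4*4 = -122/3
  d6 = d1*3 = 24
  d7 = d1*2 - d4*2 = 32/3
  d8 = d5 - d1/3 = -130/3
Walk from origin (0, 0):
  seg 1: down by d1 = 8 → (0, -8)
  seg 2: right by d6 = 24 → (24, -8)
  seg 3: up by d7 = 32/3 → (24, 8/3)
  seg 4: up by d2 = 19 → (24, 65/3)
  seg 5: up by d6 = 24 → (24, 137/3)
  seg 6: left by d5 = -122/3 → (194/3, 137/3)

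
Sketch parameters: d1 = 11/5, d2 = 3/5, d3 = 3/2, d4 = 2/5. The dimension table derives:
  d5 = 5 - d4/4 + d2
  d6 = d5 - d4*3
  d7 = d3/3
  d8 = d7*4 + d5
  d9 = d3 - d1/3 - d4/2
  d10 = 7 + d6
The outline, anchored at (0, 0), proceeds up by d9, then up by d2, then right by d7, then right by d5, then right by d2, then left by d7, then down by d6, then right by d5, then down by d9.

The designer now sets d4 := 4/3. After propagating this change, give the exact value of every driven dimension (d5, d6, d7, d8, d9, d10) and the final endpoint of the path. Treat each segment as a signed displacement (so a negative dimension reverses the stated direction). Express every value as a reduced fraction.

d5 = 79/15
d6 = 19/15
d7 = 1/2
d8 = 109/15
d9 = 1/10
d10 = 124/15
endpoint = (167/15, -2/3)

Apply edit: d4 := 4/3
  d5 = 5 - d4/4 + d2 = 79/15
  d6 = d5 - d4*3 = 19/15
  d7 = d3/3 = 1/2
  d8 = d7*4 + d5 = 109/15
  d9 = d3 - d1/3 - d4/2 = 1/10
  d10 = 7 + d6 = 124/15
Walk from origin (0, 0):
  seg 1: up by d9 = 1/10 → (0, 1/10)
  seg 2: up by d2 = 3/5 → (0, 7/10)
  seg 3: right by d7 = 1/2 → (1/2, 7/10)
  seg 4: right by d5 = 79/15 → (173/30, 7/10)
  seg 5: right by d2 = 3/5 → (191/30, 7/10)
  seg 6: left by d7 = 1/2 → (88/15, 7/10)
  seg 7: down by d6 = 19/15 → (88/15, -17/30)
  seg 8: right by d5 = 79/15 → (167/15, -17/30)
  seg 9: down by d9 = 1/10 → (167/15, -2/3)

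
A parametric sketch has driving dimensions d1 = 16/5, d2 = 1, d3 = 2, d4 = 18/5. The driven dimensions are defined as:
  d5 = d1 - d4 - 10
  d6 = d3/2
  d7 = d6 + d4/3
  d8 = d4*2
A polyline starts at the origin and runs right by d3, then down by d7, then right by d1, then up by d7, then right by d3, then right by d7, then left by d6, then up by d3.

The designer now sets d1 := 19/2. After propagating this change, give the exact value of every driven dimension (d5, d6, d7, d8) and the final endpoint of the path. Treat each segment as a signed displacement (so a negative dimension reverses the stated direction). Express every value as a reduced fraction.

d5 = -41/10
d6 = 1
d7 = 11/5
d8 = 36/5
endpoint = (147/10, 2)

Apply edit: d1 := 19/2
  d5 = d1 - d4 - 10 = -41/10
  d6 = d3/2 = 1
  d7 = d6 + d4/3 = 11/5
  d8 = d4*2 = 36/5
Walk from origin (0, 0):
  seg 1: right by d3 = 2 → (2, 0)
  seg 2: down by d7 = 11/5 → (2, -11/5)
  seg 3: right by d1 = 19/2 → (23/2, -11/5)
  seg 4: up by d7 = 11/5 → (23/2, 0)
  seg 5: right by d3 = 2 → (27/2, 0)
  seg 6: right by d7 = 11/5 → (157/10, 0)
  seg 7: left by d6 = 1 → (147/10, 0)
  seg 8: up by d3 = 2 → (147/10, 2)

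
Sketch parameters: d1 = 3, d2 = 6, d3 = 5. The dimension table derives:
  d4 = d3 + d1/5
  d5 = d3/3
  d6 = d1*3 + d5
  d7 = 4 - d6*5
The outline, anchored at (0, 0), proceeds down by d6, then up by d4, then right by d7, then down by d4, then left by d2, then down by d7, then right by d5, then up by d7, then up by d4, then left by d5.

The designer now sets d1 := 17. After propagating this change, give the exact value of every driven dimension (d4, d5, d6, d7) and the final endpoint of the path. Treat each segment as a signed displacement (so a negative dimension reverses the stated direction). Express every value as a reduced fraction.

Apply edit: d1 := 17
  d4 = d3 + d1/5 = 42/5
  d5 = d3/3 = 5/3
  d6 = d1*3 + d5 = 158/3
  d7 = 4 - d6*5 = -778/3
Walk from origin (0, 0):
  seg 1: down by d6 = 158/3 → (0, -158/3)
  seg 2: up by d4 = 42/5 → (0, -664/15)
  seg 3: right by d7 = -778/3 → (-778/3, -664/15)
  seg 4: down by d4 = 42/5 → (-778/3, -158/3)
  seg 5: left by d2 = 6 → (-796/3, -158/3)
  seg 6: down by d7 = -778/3 → (-796/3, 620/3)
  seg 7: right by d5 = 5/3 → (-791/3, 620/3)
  seg 8: up by d7 = -778/3 → (-791/3, -158/3)
  seg 9: up by d4 = 42/5 → (-791/3, -664/15)
  seg 10: left by d5 = 5/3 → (-796/3, -664/15)

d4 = 42/5
d5 = 5/3
d6 = 158/3
d7 = -778/3
endpoint = (-796/3, -664/15)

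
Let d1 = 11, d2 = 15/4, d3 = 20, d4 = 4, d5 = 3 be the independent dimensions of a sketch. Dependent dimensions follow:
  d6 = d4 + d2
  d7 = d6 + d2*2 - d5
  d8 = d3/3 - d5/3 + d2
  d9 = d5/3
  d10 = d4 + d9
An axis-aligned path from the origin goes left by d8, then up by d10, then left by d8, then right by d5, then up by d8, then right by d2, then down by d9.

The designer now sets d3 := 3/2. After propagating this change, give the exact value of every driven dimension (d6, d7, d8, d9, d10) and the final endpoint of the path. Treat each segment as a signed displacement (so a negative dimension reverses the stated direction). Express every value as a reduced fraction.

d6 = 31/4
d7 = 49/4
d8 = 13/4
d9 = 1
d10 = 5
endpoint = (1/4, 29/4)

Apply edit: d3 := 3/2
  d6 = d4 + d2 = 31/4
  d7 = d6 + d2*2 - d5 = 49/4
  d8 = d3/3 - d5/3 + d2 = 13/4
  d9 = d5/3 = 1
  d10 = d4 + d9 = 5
Walk from origin (0, 0):
  seg 1: left by d8 = 13/4 → (-13/4, 0)
  seg 2: up by d10 = 5 → (-13/4, 5)
  seg 3: left by d8 = 13/4 → (-13/2, 5)
  seg 4: right by d5 = 3 → (-7/2, 5)
  seg 5: up by d8 = 13/4 → (-7/2, 33/4)
  seg 6: right by d2 = 15/4 → (1/4, 33/4)
  seg 7: down by d9 = 1 → (1/4, 29/4)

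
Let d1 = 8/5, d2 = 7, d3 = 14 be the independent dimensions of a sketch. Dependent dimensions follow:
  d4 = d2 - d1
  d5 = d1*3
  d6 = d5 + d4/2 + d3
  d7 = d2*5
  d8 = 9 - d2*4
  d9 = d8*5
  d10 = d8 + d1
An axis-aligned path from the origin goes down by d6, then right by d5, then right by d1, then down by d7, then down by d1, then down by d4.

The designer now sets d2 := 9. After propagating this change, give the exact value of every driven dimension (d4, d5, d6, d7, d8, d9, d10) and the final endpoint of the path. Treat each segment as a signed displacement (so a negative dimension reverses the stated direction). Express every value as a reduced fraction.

Apply edit: d2 := 9
  d4 = d2 - d1 = 37/5
  d5 = d1*3 = 24/5
  d6 = d5 + d4/2 + d3 = 45/2
  d7 = d2*5 = 45
  d8 = 9 - d2*4 = -27
  d9 = d8*5 = -135
  d10 = d8 + d1 = -127/5
Walk from origin (0, 0):
  seg 1: down by d6 = 45/2 → (0, -45/2)
  seg 2: right by d5 = 24/5 → (24/5, -45/2)
  seg 3: right by d1 = 8/5 → (32/5, -45/2)
  seg 4: down by d7 = 45 → (32/5, -135/2)
  seg 5: down by d1 = 8/5 → (32/5, -691/10)
  seg 6: down by d4 = 37/5 → (32/5, -153/2)

d4 = 37/5
d5 = 24/5
d6 = 45/2
d7 = 45
d8 = -27
d9 = -135
d10 = -127/5
endpoint = (32/5, -153/2)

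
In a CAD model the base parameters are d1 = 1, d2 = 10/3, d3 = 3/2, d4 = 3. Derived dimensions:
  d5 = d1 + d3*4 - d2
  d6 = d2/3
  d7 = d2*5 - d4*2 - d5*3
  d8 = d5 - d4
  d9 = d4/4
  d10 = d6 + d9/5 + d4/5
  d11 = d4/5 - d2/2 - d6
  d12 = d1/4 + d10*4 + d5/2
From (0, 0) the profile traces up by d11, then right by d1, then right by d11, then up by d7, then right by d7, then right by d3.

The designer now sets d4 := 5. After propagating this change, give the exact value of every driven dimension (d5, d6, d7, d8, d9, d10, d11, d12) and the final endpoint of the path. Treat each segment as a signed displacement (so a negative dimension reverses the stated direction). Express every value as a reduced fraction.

Apply edit: d4 := 5
  d5 = d1 + d3*4 - d2 = 11/3
  d6 = d2/3 = 10/9
  d7 = d2*5 - d4*2 - d5*3 = -13/3
  d8 = d5 - d4 = -4/3
  d9 = d4/4 = 5/4
  d10 = d6 + d9/5 + d4/5 = 85/36
  d11 = d4/5 - d2/2 - d6 = -16/9
  d12 = d1/4 + d10*4 + d5/2 = 415/36
Walk from origin (0, 0):
  seg 1: up by d11 = -16/9 → (0, -16/9)
  seg 2: right by d1 = 1 → (1, -16/9)
  seg 3: right by d11 = -16/9 → (-7/9, -16/9)
  seg 4: up by d7 = -13/3 → (-7/9, -55/9)
  seg 5: right by d7 = -13/3 → (-46/9, -55/9)
  seg 6: right by d3 = 3/2 → (-65/18, -55/9)

d5 = 11/3
d6 = 10/9
d7 = -13/3
d8 = -4/3
d9 = 5/4
d10 = 85/36
d11 = -16/9
d12 = 415/36
endpoint = (-65/18, -55/9)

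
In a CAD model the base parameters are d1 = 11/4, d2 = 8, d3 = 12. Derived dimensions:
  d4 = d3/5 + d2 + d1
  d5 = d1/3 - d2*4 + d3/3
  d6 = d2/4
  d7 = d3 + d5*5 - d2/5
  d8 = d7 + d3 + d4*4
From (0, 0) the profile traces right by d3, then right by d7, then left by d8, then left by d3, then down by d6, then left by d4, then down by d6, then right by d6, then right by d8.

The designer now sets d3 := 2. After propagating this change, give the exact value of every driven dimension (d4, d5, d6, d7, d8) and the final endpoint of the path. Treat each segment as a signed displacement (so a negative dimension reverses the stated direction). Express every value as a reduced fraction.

d4 = 223/20
d5 = -365/12
d6 = 2
d7 = -9101/60
d8 = -1261/12
endpoint = (-965/6, -4)

Apply edit: d3 := 2
  d4 = d3/5 + d2 + d1 = 223/20
  d5 = d1/3 - d2*4 + d3/3 = -365/12
  d6 = d2/4 = 2
  d7 = d3 + d5*5 - d2/5 = -9101/60
  d8 = d7 + d3 + d4*4 = -1261/12
Walk from origin (0, 0):
  seg 1: right by d3 = 2 → (2, 0)
  seg 2: right by d7 = -9101/60 → (-8981/60, 0)
  seg 3: left by d8 = -1261/12 → (-223/5, 0)
  seg 4: left by d3 = 2 → (-233/5, 0)
  seg 5: down by d6 = 2 → (-233/5, -2)
  seg 6: left by d4 = 223/20 → (-231/4, -2)
  seg 7: down by d6 = 2 → (-231/4, -4)
  seg 8: right by d6 = 2 → (-223/4, -4)
  seg 9: right by d8 = -1261/12 → (-965/6, -4)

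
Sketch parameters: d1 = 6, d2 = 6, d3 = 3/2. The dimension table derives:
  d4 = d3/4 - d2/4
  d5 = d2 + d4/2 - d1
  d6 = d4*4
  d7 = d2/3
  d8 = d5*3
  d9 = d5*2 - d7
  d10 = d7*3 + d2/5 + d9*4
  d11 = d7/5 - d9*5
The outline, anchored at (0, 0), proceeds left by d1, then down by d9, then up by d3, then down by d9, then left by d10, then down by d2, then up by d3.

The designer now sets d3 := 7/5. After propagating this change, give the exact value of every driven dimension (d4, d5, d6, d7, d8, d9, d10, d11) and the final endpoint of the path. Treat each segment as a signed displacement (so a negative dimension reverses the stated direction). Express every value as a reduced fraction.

d4 = -23/20
d5 = -23/40
d6 = -23/5
d7 = 2
d8 = -69/40
d9 = -63/20
d10 = -27/5
d11 = 323/20
endpoint = (-3/5, 31/10)

Apply edit: d3 := 7/5
  d4 = d3/4 - d2/4 = -23/20
  d5 = d2 + d4/2 - d1 = -23/40
  d6 = d4*4 = -23/5
  d7 = d2/3 = 2
  d8 = d5*3 = -69/40
  d9 = d5*2 - d7 = -63/20
  d10 = d7*3 + d2/5 + d9*4 = -27/5
  d11 = d7/5 - d9*5 = 323/20
Walk from origin (0, 0):
  seg 1: left by d1 = 6 → (-6, 0)
  seg 2: down by d9 = -63/20 → (-6, 63/20)
  seg 3: up by d3 = 7/5 → (-6, 91/20)
  seg 4: down by d9 = -63/20 → (-6, 77/10)
  seg 5: left by d10 = -27/5 → (-3/5, 77/10)
  seg 6: down by d2 = 6 → (-3/5, 17/10)
  seg 7: up by d3 = 7/5 → (-3/5, 31/10)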